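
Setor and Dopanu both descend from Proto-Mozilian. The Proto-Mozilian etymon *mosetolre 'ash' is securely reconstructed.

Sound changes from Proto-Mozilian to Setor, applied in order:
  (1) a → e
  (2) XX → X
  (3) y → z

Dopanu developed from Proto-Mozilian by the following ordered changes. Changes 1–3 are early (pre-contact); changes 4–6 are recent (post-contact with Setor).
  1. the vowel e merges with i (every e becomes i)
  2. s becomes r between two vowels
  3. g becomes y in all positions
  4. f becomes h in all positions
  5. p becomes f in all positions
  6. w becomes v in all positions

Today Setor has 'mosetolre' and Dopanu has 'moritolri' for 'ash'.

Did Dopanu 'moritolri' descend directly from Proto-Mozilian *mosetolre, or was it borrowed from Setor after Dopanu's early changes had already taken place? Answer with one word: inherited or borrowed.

inherited

If inherited, *mosetolre would pass through all of Dopanu's changes:
Dopanu: *mosetolre
  mosetolre → mositolri   [vowel merger]
  mositolri → moritolri   [rhotacism]
  moritolri (rule 3 does not apply)
  moritolri (rule 4 does not apply)
  moritolri (rule 5 does not apply)
  moritolri (rule 6 does not apply)
  giving Dopanu moritolri.
If borrowed from Setor 'mosetolre' after the early changes, it would undergo only the recent ones:
  rule 4 (unconditioned shift): no change (mosetolre)
  rule 5 (unconditioned shift): no change (mosetolre)
  rule 6 (unconditioned shift): no change (mosetolre)
  ⇒ as a loan: mosetolre
Dopanu 'moritolri' matches the inherited outcome exactly, so it is an inherited cognate, not a loan.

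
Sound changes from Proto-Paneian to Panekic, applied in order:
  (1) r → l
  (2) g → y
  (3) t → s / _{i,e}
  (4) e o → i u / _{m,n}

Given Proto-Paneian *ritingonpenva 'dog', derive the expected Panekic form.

lisinyunpinva

Panekic: *ritingonpenva > litingonpenva > litinyonpenva > lisinyonpenva > lisinyunpinva  (by unconditioned shift, unconditioned shift, palatalisation, pre-nasal raising)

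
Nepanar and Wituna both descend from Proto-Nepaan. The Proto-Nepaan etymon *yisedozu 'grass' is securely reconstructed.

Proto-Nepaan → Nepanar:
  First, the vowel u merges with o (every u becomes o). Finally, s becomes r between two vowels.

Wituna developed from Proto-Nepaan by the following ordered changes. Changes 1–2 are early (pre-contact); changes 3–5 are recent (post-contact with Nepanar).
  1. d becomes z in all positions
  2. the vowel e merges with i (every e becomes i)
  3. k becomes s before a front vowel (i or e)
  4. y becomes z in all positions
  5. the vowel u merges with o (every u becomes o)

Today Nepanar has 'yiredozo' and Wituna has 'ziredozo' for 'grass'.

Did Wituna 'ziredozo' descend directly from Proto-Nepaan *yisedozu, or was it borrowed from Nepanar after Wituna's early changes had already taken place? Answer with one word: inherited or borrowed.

If inherited, *yisedozu would pass through all of Wituna's changes:
Wituna: *yisedozu > yisezozu > yisizozu > zisizozu > zisizozo  (by unconditioned shift, vowel merger, unconditioned shift, vowel merger)
If borrowed from Nepanar 'yiredozo' after the early changes, it would undergo only the recent ones:
  rule 3 (palatalisation): no change (yiredozo)
  rule 4 (unconditioned shift): yiredozo → ziredozo
  rule 5 (vowel merger): no change (ziredozo)
  ⇒ as a loan: ziredozo
Wituna 'ziredozo' matches the loan outcome 'ziredozo', not the inherited 'zisizozo' — it skipped the early Wituna changes, so it was borrowed from Nepanar.

borrowed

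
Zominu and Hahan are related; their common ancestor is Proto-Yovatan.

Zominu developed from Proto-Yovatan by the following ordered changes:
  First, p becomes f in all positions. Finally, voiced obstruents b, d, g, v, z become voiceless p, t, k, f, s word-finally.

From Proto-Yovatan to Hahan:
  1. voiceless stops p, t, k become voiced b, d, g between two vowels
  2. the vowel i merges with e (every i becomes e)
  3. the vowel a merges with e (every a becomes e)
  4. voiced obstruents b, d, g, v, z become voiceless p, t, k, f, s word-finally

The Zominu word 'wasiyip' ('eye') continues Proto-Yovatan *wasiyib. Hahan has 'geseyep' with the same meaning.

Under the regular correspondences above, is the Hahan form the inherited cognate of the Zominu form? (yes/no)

no

Derive the expected Hahan reflex of *wasiyib:
Hahan: *wasiyib
  wasiyib (rule 1 does not apply)
  wasiyib → waseyeb   [vowel merger]
  waseyeb → weseyeb   [vowel merger]
  weseyeb → weseyep   [final devoicing]
  giving Hahan weseyep.
The regular Hahan reflex would be 'weseyep', but the attested form is 'geseyep'. The correspondence is irregular, so they are not cognates (the Hahan form has a different source).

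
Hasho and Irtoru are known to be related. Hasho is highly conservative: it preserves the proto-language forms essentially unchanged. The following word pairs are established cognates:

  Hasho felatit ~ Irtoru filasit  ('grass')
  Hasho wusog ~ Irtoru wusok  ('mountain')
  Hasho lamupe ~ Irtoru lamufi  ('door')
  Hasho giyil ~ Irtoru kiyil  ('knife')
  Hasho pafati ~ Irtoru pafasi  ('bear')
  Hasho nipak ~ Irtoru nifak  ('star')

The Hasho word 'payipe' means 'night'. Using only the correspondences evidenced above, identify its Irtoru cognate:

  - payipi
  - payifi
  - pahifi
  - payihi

payifi

lamupe ~ lamufi — Hasho p corresponds to Irtoru f between vowels (before a front vowel).
lamupe ~ lamufi — Hasho e corresponds to Irtoru i word-finally.
Applying these to Hasho 'payipe':
  payipe → payife   (p→f between vowels (before a front vowel))
  payife → payifi   (e→i word-finally)
So the Irtoru cognate is 'payifi'.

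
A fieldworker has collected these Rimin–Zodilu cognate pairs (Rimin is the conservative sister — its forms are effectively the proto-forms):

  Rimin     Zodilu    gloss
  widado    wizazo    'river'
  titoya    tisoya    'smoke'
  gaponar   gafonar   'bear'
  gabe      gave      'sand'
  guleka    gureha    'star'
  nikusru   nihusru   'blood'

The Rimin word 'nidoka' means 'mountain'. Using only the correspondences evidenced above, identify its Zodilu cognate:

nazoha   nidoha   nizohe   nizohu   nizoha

nizoha

widado ~ wizazo — Rimin d corresponds to Zodilu z between vowels (before a back vowel).
guleka ~ gureha — Rimin k corresponds to Zodilu h between vowels (before a back vowel).
Applying these to Rimin 'nidoka':
  nidoka → nizoka   (d→z between vowels (before a back vowel))
  nizoka → nizoha   (k→h between vowels (before a back vowel))
So the Zodilu cognate is 'nizoha'.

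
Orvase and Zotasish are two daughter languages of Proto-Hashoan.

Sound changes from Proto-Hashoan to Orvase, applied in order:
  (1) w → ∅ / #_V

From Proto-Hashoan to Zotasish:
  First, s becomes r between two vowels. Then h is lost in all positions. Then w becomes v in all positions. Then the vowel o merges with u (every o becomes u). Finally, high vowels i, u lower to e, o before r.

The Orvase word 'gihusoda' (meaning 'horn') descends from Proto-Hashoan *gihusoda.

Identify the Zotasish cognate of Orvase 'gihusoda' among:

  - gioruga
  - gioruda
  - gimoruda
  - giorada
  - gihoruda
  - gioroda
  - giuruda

gioruda

Zotasish: *gihusoda
  gihusoda → gihuroda   [rhotacism]
  gihuroda → giuroda   [h-loss]
  giuroda (rule 3 does not apply)
  giuroda → giuruda   [vowel merger]
  giuruda → gioruda   [pre-rhotic lowering]
  giving Zotasish gioruda.
Only 'gioruda' matches the regular Zotasish development of *gihusoda.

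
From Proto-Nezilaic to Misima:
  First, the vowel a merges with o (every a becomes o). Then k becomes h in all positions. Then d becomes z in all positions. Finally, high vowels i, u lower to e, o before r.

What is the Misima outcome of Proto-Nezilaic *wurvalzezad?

worvolzezoz

Misima: start from *wurvalzezad.
  rule 1 (vowel merger): wurvalzezad → wurvolzezod
  rule 2: no change — wurvolzezod
  rule 3 (unconditioned shift): wurvolzezod → wurvolzezoz
  rule 4 (pre-rhotic lowering): wurvolzezoz → worvolzezoz
  ⇒ Misima worvolzezoz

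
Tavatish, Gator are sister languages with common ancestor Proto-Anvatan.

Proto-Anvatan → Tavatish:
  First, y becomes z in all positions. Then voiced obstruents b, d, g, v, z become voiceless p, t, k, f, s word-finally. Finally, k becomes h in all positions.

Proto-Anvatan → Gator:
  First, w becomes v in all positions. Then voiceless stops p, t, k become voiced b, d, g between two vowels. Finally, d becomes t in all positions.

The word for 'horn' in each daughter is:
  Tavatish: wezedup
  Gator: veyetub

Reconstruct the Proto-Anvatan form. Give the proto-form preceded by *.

*weyedub

Position 1: Tavatish has w, Gator has v. Tavatish preserves w here (none of its changes turn any other segment into w), so the proto-segment is *w.
Position 5: Tavatish has d, Gator has t. Tavatish preserves d here (none of its changes turn any other segment into d), so the proto-segment is *d.
This points to *weyedub. Verify forward in each daughter:
Tavatish: *weyedub
  weyedub → wezedub   [unconditioned shift]
  wezedub → wezedup   [final devoicing]
  wezedup (rule 3 does not apply)
  giving Tavatish wezedup.
Gator: *weyedub
  weyedub → veyedub   [unconditioned shift]
  veyedub (rule 2 does not apply)
  veyedub → veyetub   [unconditioned shift]
  giving Gator veyetub.
*weyedub is the unique common source.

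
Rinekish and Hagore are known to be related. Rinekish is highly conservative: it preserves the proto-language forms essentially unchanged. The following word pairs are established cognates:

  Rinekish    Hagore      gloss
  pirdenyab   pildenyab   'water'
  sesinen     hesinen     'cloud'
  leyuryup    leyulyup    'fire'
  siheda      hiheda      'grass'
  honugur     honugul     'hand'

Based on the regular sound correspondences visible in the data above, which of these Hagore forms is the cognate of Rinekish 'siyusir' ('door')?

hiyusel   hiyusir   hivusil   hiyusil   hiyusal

siheda ~ hiheda — Rinekish s corresponds to Hagore h word-initially before a front vowel.
honugur ~ honugul — Rinekish r corresponds to Hagore l word-finally.
Applying these to Rinekish 'siyusir':
  siyusir → hiyusir   (s→h word-initially before a front vowel)
  hiyusir → hiyusil   (r→l word-finally)
So the Hagore cognate is 'hiyusil'.

hiyusil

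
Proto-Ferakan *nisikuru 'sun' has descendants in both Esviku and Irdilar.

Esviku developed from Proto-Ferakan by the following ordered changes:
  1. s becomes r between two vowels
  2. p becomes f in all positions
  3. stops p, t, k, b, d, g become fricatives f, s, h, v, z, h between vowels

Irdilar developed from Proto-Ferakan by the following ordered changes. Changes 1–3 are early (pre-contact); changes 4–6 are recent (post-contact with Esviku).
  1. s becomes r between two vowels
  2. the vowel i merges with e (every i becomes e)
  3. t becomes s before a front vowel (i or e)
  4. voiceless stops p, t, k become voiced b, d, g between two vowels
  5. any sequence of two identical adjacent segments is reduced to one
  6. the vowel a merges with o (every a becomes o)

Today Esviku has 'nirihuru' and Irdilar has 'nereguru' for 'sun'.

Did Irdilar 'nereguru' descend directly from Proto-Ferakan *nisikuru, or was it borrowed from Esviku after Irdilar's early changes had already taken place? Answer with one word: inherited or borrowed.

inherited

If inherited, *nisikuru would pass through all of Irdilar's changes:
Irdilar: start from *nisikuru.
  rule 1 (rhotacism): nisikuru → nirikuru
  rule 2 (vowel merger): nirikuru → nerekuru
  rule 3: no change — nerekuru
  rule 4 (intervocalic voicing): nerekuru → nereguru
  rule 5: no change — nereguru
  rule 6: no change — nereguru
  ⇒ Irdilar nereguru
If borrowed from Esviku 'nirihuru' after the early changes, it would undergo only the recent ones:
  rule 4 (intervocalic voicing): no change (nirihuru)
  rule 5 (degemination): no change (nirihuru)
  rule 6 (vowel merger): no change (nirihuru)
  ⇒ as a loan: nirihuru
Irdilar 'nereguru' matches the inherited outcome exactly, so it is an inherited cognate, not a loan.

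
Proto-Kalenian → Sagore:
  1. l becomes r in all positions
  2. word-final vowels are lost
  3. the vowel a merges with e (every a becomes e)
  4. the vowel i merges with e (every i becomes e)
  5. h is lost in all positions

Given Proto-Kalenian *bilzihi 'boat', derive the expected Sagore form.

berze

Sagore: *bilzihi
  bilzihi → birzihi   [unconditioned shift]
  birzihi → birzih   [apocope]
  birzih (rule 3 does not apply)
  birzih → berzeh   [vowel merger]
  berzeh → berze   [h-loss]
  giving Sagore berze.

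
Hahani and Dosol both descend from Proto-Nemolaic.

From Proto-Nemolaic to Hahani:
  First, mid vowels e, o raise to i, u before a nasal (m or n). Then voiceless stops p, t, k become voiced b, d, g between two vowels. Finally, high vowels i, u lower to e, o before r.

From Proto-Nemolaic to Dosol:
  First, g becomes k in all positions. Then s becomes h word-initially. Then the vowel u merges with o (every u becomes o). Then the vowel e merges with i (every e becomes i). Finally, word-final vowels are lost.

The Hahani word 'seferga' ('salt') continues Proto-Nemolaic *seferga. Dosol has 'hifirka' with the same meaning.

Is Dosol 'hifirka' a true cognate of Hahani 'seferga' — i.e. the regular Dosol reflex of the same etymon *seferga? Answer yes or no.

Derive the expected Dosol reflex of *seferga:
Dosol: *seferga > seferka > heferka > hifirka > hifirk  (by unconditioned shift, debuccalisation, vowel merger, apocope)
The regular Dosol reflex would be 'hifirk', but the attested form is 'hifirka'. The correspondence is irregular, so they are not cognates (the Dosol form has a different source).

no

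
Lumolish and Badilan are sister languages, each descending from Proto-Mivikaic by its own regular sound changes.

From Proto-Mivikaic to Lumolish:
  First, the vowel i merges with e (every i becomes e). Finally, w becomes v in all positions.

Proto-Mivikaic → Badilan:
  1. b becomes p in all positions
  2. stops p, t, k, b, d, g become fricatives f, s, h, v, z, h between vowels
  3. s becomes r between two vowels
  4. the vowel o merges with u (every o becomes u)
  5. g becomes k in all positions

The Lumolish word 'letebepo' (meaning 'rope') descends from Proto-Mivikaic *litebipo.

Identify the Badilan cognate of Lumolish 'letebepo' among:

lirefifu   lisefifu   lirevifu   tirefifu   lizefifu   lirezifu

lirefifu

Badilan: start from *litebipo.
  rule 1 (unconditioned shift): litebipo → litepipo
  rule 2 (intervocalic lenition): litepipo → lisefifo
  rule 3 (rhotacism): lisefifo → lirefifo
  rule 4 (vowel merger): lirefifo → lirefifu
  rule 5: no change — lirefifu
  ⇒ Badilan lirefifu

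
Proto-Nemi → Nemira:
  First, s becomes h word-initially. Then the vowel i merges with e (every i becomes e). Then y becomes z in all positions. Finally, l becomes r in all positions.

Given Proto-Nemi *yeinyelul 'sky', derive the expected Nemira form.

zeenzerur

Nemira: *yeinyelul
  yeinyelul (rule 1 does not apply)
  yeinyelul → yeenyelul   [vowel merger]
  yeenyelul → zeenzelul   [unconditioned shift]
  zeenzelul → zeenzerur   [unconditioned shift]
  giving Nemira zeenzerur.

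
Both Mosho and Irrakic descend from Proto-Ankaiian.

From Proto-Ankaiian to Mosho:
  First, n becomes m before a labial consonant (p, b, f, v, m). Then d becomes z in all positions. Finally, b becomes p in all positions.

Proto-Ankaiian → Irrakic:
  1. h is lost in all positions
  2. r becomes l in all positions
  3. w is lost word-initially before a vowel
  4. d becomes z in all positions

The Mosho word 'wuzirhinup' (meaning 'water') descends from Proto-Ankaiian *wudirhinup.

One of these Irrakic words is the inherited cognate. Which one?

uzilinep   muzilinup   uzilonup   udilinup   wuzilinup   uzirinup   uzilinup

Irrakic: start from *wudirhinup.
  rule 1 (h-loss): wudirhinup → wudirinup
  rule 2 (unconditioned shift): wudirinup → wudilinup
  rule 3 (glide loss): wudilinup → udilinup
  rule 4 (unconditioned shift): udilinup → uzilinup
  ⇒ Irrakic uzilinup
Among the options, 'uzilinup' alone shows every Irrakic change applied in order.

uzilinup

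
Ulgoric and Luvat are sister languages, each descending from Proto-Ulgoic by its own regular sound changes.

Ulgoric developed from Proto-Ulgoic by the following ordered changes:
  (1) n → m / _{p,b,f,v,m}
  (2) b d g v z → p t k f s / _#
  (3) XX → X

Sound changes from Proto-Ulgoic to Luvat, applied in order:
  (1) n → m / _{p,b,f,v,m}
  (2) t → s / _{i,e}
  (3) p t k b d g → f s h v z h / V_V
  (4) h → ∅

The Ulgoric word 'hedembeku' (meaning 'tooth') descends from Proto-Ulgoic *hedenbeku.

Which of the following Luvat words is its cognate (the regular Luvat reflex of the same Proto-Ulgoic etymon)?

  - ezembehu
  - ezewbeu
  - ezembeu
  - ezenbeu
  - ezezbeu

ezembeu

Luvat: start from *hedenbeku.
  rule 1 (nasal place assimilation): hedenbeku → hedembeku
  rule 2: no change — hedembeku
  rule 3 (intervocalic lenition): hedembeku → hezembehu
  rule 4 (h-loss): hezembehu → ezembeu
  ⇒ Luvat ezembeu
Among the options, 'ezembeu' alone shows every Luvat change applied in order.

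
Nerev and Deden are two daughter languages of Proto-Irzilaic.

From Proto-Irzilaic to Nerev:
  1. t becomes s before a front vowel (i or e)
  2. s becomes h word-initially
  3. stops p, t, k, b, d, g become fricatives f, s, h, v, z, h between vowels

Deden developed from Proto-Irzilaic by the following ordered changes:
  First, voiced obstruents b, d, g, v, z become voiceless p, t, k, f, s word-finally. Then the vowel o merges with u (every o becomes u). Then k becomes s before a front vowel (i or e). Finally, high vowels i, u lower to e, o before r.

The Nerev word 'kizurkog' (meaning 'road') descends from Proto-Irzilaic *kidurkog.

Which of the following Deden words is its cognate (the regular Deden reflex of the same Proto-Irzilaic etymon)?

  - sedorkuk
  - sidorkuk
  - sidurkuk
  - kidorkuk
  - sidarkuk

Deden: *kidurkog
  kidurkog → kidurkok   [final devoicing]
  kidurkok → kidurkuk   [vowel merger]
  kidurkuk → sidurkuk   [palatalisation]
  sidurkuk → sidorkuk   [pre-rhotic lowering]
  giving Deden sidorkuk.
The other candidates each miss or misapply at least one Deden change.

sidorkuk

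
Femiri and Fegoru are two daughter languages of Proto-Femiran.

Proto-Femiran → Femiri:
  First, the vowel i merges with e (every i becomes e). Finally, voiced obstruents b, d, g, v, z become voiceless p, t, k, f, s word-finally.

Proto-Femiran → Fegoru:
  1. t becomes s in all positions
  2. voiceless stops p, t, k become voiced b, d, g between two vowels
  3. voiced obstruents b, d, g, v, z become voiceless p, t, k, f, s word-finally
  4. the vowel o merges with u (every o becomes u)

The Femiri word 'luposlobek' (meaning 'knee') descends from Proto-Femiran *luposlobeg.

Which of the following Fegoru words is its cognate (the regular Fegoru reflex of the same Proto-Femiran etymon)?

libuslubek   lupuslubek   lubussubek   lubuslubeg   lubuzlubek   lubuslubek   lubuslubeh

lubuslubek

Fegoru: *luposlobeg
  luposlobeg (rule 1 does not apply)
  luposlobeg → luboslobeg   [intervocalic voicing]
  luboslobeg → luboslobek   [final devoicing]
  luboslobek → lubuslubek   [vowel merger]
  giving Fegoru lubuslubek.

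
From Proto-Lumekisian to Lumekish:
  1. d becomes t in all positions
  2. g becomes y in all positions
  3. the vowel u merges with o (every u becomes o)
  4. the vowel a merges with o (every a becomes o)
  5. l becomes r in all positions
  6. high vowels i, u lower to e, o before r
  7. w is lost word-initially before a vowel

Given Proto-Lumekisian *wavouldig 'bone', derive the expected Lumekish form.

ovoortiy

Lumekish: *wavouldig
  wavouldig → wavoultig   [unconditioned shift]
  wavoultig → wavoultiy   [unconditioned shift]
  wavoultiy → wavooltiy   [vowel merger]
  wavooltiy → wovooltiy   [vowel merger]
  wovooltiy → wovoortiy   [unconditioned shift]
  wovoortiy (rule 6 does not apply)
  wovoortiy → ovoortiy   [glide loss]
  giving Lumekish ovoortiy.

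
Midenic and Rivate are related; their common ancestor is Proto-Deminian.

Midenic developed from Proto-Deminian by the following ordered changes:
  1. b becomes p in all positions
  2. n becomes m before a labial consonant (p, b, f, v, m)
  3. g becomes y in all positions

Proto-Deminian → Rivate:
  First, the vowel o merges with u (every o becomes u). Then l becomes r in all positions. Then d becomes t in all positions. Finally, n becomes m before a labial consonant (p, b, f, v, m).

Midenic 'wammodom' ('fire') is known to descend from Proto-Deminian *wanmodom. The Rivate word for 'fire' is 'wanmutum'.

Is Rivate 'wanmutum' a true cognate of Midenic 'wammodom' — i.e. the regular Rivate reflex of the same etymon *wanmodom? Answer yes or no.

no

Derive the expected Rivate reflex of *wanmodom:
Rivate: *wanmodom
  wanmodom → wanmudum   [vowel merger]
  wanmudum (rule 2 does not apply)
  wanmudum → wanmutum   [unconditioned shift]
  wanmutum → wammutum   [nasal place assimilation]
  giving Rivate wammutum.
The regular Rivate reflex would be 'wammutum', but the attested form is 'wanmutum'. The correspondence is irregular, so they are not cognates (the Rivate form has a different source).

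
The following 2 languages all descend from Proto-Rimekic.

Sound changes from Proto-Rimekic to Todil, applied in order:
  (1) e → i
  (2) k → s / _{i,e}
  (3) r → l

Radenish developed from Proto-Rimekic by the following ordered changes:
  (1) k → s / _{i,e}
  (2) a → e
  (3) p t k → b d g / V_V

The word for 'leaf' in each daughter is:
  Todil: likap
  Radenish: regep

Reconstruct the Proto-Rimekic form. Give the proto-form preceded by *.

*rekap

Position 3: Todil has k, Radenish has g. Todil preserves k here (none of its changes turn any other segment into k), so the proto-segment is *k.
Position 1: Todil has l, Radenish has r. Radenish preserves r here (none of its changes turn any other segment into r), so the proto-segment is *r.
This points to *rekap. Verify forward in each daughter:
Todil: *rekap > rikap > likap  (by vowel merger, unconditioned shift)
Radenish: *rekap > rekep > regep  (by vowel merger, intervocalic voicing)
Only *rekap yields all of Todil likap, Radenish regep.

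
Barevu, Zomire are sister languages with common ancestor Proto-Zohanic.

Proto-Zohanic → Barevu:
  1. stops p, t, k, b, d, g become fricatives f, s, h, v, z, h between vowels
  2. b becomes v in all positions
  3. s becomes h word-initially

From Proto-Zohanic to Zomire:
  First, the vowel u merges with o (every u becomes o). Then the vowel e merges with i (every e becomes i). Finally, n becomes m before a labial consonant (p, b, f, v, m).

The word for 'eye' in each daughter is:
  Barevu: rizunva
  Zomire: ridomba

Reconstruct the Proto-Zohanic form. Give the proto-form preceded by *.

Position 6: Barevu has v, Zomire has b. Zomire preserves b here (none of its changes turn any other segment into b), so the proto-segment is *b.
Position 4: Barevu has u, Zomire has o. Barevu preserves u here (none of its changes turn any other segment into u), so the proto-segment is *u.
Continuing position by position gives *ridunba; check it forward:
Barevu: *ridunba > rizunba > rizunva  (by intervocalic lenition, unconditioned shift)
Zomire: start from *ridunba.
  rule 1 (vowel merger): ridunba → ridonba
  rule 2: no change — ridonba
  rule 3 (nasal place assimilation): ridonba → ridomba
  ⇒ Zomire ridomba
*ridunba is the unique common source.

*ridunba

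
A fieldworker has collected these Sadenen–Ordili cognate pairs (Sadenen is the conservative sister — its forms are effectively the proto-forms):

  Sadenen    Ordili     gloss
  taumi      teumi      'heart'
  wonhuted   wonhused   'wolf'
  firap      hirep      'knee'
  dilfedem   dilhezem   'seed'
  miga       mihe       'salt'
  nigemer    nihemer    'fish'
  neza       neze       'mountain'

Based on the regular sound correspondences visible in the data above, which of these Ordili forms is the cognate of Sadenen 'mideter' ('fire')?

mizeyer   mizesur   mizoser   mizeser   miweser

dilfedem ~ dilhezem — Sadenen d corresponds to Ordili z between vowels (before a front vowel).
wonhuted ~ wonhused — Sadenen t corresponds to Ordili s between vowels (before a front vowel).
Applying these to Sadenen 'mideter':
  mideter → mizeter   (d→z between vowels (before a front vowel))
  mizeter → mizeser   (t→s between vowels (before a front vowel))
So the Ordili cognate is 'mizeser'.

mizeser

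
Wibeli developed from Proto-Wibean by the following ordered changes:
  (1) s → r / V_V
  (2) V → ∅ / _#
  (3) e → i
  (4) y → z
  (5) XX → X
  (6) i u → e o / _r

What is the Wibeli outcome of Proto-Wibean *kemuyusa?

Wibeli: start from *kemuyusa.
  rule 1 (rhotacism): kemuyusa → kemuyura
  rule 2 (apocope): kemuyura → kemuyur
  rule 3 (vowel merger): kemuyur → kimuyur
  rule 4 (unconditioned shift): kimuyur → kimuzur
  rule 5: no change — kimuzur
  rule 6 (pre-rhotic lowering): kimuzur → kimuzor
  ⇒ Wibeli kimuzor

kimuzor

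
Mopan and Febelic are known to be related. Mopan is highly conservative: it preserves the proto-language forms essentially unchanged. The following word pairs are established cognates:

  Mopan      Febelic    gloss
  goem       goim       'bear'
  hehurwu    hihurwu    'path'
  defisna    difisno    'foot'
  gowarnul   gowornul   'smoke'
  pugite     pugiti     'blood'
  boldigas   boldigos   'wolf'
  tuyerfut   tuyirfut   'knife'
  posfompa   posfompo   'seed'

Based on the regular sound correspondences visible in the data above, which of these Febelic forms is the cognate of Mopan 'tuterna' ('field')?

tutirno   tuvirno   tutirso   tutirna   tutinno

tuyerfut ~ tuyirfut — Mopan e corresponds to Febelic i after a consonant, before r.
defisna ~ difisno, posfompa ~ posfompo — Mopan a corresponds to Febelic o word-finally.
Applying these to Mopan 'tuterna':
  tuterna → tutirna   (e→i after a consonant, before r)
  tutirna → tutirno   (a→o word-finally)
So the Febelic cognate is 'tutirno'.

tutirno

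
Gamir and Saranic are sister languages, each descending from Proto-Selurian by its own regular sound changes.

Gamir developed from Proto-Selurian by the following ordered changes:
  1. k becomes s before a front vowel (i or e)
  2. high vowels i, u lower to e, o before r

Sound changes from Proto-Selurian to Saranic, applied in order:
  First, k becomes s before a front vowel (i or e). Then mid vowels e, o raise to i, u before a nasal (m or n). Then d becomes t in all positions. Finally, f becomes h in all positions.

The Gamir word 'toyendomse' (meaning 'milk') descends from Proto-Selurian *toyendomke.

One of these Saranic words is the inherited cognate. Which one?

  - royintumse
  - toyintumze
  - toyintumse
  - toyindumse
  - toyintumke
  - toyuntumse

toyintumse

Saranic: *toyendomke
  toyendomke → toyendomse   [palatalisation]
  toyendomse → toyindumse   [pre-nasal raising]
  toyindumse → toyintumse   [unconditioned shift]
  toyintumse (rule 4 does not apply)
  giving Saranic toyintumse.
The other candidates each miss or misapply at least one Saranic change.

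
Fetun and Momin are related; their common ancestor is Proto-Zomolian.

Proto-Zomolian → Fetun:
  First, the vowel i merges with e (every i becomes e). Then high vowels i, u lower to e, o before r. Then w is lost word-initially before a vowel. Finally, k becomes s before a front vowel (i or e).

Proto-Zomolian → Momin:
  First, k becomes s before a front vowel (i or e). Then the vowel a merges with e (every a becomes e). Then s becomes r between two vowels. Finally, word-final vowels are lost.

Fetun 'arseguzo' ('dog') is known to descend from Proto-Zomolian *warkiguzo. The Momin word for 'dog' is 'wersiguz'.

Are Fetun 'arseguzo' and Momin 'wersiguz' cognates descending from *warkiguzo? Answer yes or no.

yes

Derive the expected Momin reflex of *warkiguzo:
Momin: *warkiguzo
  warkiguzo → warsiguzo   [palatalisation]
  warsiguzo → wersiguzo   [vowel merger]
  wersiguzo (rule 3 does not apply)
  wersiguzo → wersiguz   [apocope]
  giving Momin wersiguz.
Momin 'wersiguz' matches the regular reflex exactly, so the pair is cognate.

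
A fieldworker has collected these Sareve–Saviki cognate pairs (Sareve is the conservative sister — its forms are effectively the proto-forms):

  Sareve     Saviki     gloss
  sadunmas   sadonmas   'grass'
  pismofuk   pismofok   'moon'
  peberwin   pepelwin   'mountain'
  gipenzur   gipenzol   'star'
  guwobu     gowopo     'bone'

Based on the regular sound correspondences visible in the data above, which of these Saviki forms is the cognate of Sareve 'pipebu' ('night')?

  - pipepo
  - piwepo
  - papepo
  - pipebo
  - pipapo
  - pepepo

guwobu ~ gowopo — Sareve b corresponds to Saviki p between vowels (before a back vowel).
guwobu ~ gowopo — Sareve u corresponds to Saviki o word-finally.
Applying these to Sareve 'pipebu':
  pipebu → pipepu   (b→p between vowels (before a back vowel))
  pipepu → pipepo   (u→o word-finally)
So the Saviki cognate is 'pipepo'.

pipepo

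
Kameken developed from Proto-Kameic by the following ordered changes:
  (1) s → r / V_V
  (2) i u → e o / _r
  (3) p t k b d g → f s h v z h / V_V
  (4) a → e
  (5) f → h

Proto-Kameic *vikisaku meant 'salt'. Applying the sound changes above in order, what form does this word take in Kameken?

Kameken: *vikisaku
  vikisaku → vikiraku   [rhotacism]
  vikiraku → vikeraku   [pre-rhotic lowering]
  vikeraku → viherahu   [intervocalic lenition]
  viherahu → viherehu   [vowel merger]
  viherehu (rule 5 does not apply)
  giving Kameken viherehu.

viherehu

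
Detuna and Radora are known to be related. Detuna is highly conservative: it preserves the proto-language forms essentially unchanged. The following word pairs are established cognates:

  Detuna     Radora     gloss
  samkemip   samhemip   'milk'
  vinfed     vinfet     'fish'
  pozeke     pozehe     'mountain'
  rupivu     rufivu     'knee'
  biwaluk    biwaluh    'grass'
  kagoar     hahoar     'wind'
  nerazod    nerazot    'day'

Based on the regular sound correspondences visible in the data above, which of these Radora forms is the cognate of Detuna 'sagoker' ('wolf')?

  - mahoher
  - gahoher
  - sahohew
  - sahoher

sahoher

kagoar ~ hahoar — Detuna g corresponds to Radora h between vowels (before a back vowel).
pozeke ~ pozehe — Detuna k corresponds to Radora h between vowels (before a front vowel).
Applying these to Detuna 'sagoker':
  sagoker → sahoker   (g→h between vowels (before a back vowel))
  sahoker → sahoher   (k→h between vowels (before a front vowel))
So the Radora cognate is 'sahoher'.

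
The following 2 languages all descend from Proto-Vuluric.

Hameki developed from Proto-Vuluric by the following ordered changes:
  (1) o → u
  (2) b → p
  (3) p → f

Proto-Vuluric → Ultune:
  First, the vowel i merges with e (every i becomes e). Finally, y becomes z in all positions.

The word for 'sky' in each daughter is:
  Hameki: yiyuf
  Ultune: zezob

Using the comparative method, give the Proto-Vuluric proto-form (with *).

Position 1: Hameki has y, Ultune has z. Hameki preserves y here (none of its changes turn any other segment into y), so the proto-segment is *y.
Position 2: Hameki has i, Ultune has e. Hameki preserves i here (none of its changes turn any other segment into i), so the proto-segment is *i.
Position 3: Hameki has y, Ultune has z. Hameki preserves y here (none of its changes turn any other segment into y), so the proto-segment is *y.
Verify the candidate proto-form against each daughter:
Hameki: *yiyob > yiyub > yiyup > yiyuf  (by vowel merger, unconditioned shift, unconditioned shift)
Ultune: *yiyob > yeyob > zezob  (by vowel merger, unconditioned shift)
*yiyob is the unique common source.

*yiyob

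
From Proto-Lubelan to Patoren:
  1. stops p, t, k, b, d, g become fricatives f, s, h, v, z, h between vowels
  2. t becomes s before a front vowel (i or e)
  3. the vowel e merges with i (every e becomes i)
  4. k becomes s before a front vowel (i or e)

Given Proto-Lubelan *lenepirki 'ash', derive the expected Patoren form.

linifirsi

Patoren: start from *lenepirki.
  rule 1 (intervocalic lenition): lenepirki → lenefirki
  rule 2: no change — lenefirki
  rule 3 (vowel merger): lenefirki → linifirki
  rule 4 (palatalisation): linifirki → linifirsi
  ⇒ Patoren linifirsi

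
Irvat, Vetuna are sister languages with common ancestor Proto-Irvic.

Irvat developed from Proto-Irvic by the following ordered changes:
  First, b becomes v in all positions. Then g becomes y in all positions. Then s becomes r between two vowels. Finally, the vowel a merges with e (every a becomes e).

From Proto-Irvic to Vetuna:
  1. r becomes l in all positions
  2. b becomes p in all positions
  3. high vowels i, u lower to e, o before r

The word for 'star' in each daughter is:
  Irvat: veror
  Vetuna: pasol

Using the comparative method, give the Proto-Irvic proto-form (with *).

Position 1: Irvat has v, Vetuna has p. Taking the neighbouring segments as reconstructed: Irvat v could go back to *b or *v; Vetuna p could go back to *p or *b — the one source consistent with every daughter is *b.
Position 3: Irvat has r, Vetuna has s. Vetuna preserves s here (none of its changes turn any other segment into s), so the proto-segment is *s.
Verify the candidate proto-form against each daughter:
Irvat: *basor
  basor → vasor   [unconditioned shift]
  vasor (rule 2 does not apply)
  vasor → varor   [rhotacism]
  varor → veror   [vowel merger]
  giving Irvat veror.
Vetuna: start from *basor.
  rule 1 (unconditioned shift): basor → basol
  rule 2 (unconditioned shift): basol → pasol
  rule 3: no change — pasol
  ⇒ Vetuna pasol
*basor is the unique common source.

*basor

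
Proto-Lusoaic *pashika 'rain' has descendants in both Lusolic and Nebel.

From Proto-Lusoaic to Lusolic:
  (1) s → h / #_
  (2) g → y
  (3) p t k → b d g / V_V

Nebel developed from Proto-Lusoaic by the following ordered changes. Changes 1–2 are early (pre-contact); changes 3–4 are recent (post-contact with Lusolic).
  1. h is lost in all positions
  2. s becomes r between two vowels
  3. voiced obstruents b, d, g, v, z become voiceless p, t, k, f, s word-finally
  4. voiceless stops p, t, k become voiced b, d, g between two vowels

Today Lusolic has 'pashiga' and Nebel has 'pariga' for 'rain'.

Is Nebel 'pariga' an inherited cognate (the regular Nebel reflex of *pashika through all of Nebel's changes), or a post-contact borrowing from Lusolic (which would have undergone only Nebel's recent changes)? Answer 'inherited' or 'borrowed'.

inherited

If inherited, *pashika would pass through all of Nebel's changes:
Nebel: start from *pashika.
  rule 1 (h-loss): pashika → pasika
  rule 2 (rhotacism): pasika → parika
  rule 3: no change — parika
  rule 4 (intervocalic voicing): parika → pariga
  ⇒ Nebel pariga
If borrowed from Lusolic 'pashiga' after the early changes, it would undergo only the recent ones:
  rule 3 (final devoicing): no change (pashiga)
  rule 4 (intervocalic voicing): no change (pashiga)
  ⇒ as a loan: pashiga
Nebel 'pariga' matches the inherited outcome exactly, so it is an inherited cognate, not a loan.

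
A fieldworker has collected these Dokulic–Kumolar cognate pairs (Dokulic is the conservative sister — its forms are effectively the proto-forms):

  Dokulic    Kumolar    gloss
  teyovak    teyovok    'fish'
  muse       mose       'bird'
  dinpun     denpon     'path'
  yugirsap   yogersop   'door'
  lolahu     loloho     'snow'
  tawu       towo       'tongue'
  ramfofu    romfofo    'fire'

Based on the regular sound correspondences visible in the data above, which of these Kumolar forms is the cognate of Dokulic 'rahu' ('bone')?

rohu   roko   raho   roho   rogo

roho

teyovak ~ teyovok, lolahu ~ loloho — Dokulic a corresponds to Kumolar o after a consonant, before a consonant other than r, m, n, p, b, f, v.
lolahu ~ loloho, tawu ~ towo — Dokulic u corresponds to Kumolar o word-finally.
Applying these to Dokulic 'rahu':
  rahu → rohu   (a→o after a consonant, before a consonant other than r, m, n, p, b, f, v)
  rohu → roho   (u→o word-finally)
So the Kumolar cognate is 'roho'.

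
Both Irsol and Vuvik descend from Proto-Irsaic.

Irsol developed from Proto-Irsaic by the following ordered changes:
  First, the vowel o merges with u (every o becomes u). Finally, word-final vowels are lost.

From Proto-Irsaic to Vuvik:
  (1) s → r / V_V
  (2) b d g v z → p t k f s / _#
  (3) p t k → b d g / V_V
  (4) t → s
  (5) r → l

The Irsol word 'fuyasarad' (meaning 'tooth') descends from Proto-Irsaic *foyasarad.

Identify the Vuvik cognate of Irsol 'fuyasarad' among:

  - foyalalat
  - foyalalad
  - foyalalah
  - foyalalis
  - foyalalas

Vuvik: *foyasarad > foyararad > foyararat > foyararas > foyalalas  (by rhotacism, final devoicing, unconditioned shift, unconditioned shift)
The other candidates each miss or misapply at least one Vuvik change.

foyalalas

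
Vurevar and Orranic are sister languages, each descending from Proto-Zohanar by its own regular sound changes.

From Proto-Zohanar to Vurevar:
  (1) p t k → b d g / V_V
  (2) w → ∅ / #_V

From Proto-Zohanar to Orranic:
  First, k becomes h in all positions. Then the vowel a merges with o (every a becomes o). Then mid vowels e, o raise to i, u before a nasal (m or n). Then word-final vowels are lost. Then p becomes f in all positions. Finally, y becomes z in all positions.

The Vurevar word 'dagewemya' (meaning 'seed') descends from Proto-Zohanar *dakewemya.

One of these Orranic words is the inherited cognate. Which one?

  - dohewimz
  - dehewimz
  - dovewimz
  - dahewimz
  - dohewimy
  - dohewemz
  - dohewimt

Orranic: *dakewemya
  dakewemya → dahewemya   [unconditioned shift]
  dahewemya → dohewemyo   [vowel merger]
  dohewemyo → dohewimyo   [pre-nasal raising]
  dohewimyo → dohewimy   [apocope]
  dohewimy (rule 5 does not apply)
  dohewimy → dohewimz   [unconditioned shift]
  giving Orranic dohewimz.
Among the options, 'dohewimz' alone shows every Orranic change applied in order.

dohewimz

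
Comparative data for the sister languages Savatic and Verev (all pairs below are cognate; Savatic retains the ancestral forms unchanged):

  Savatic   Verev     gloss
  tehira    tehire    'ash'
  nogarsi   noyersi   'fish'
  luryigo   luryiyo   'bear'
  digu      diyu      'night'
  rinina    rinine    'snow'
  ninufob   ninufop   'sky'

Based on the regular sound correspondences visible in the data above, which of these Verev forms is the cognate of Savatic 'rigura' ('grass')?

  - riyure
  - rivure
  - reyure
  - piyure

riyure

digu ~ diyu — Savatic g corresponds to Verev y between vowels (before a back vowel).
tehira ~ tehire, rinina ~ rinine — Savatic a corresponds to Verev e word-finally.
Applying these to Savatic 'rigura':
  rigura → riyura   (g→y between vowels (before a back vowel))
  riyura → riyure   (a→e word-finally)
So the Verev cognate is 'riyure'.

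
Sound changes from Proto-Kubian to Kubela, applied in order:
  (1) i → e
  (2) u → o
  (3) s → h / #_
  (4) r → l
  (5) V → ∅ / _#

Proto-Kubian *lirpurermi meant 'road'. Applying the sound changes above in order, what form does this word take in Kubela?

lelpolelm

Kubela: start from *lirpurermi.
  rule 1 (vowel merger): lirpurermi → lerpurerme
  rule 2 (vowel merger): lerpurerme → lerporerme
  rule 3: no change — lerporerme
  rule 4 (unconditioned shift): lerporerme → lelpolelme
  rule 5 (apocope): lelpolelme → lelpolelm
  ⇒ Kubela lelpolelm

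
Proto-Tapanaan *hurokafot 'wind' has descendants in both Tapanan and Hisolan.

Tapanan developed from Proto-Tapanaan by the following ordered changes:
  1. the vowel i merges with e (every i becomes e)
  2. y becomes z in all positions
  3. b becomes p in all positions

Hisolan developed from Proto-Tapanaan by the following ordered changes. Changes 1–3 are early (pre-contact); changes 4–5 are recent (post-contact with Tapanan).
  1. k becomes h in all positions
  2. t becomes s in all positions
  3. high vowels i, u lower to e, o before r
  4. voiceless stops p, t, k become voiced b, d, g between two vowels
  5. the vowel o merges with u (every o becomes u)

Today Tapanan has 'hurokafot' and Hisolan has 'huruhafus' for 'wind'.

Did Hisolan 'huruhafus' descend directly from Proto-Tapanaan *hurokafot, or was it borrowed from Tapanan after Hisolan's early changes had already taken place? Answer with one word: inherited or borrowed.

If inherited, *hurokafot would pass through all of Hisolan's changes:
Hisolan: *hurokafot > hurohafot > hurohafos > horohafos > huruhafus  (by unconditioned shift, unconditioned shift, pre-rhotic lowering, vowel merger)
If borrowed from Tapanan 'hurokafot' after the early changes, it would undergo only the recent ones:
  rule 4 (intervocalic voicing): hurokafot → hurogafot
  rule 5 (vowel merger): hurogafot → hurugafut
  ⇒ as a loan: hurugafut
Hisolan 'huruhafus' matches the inherited outcome exactly, so it is an inherited cognate, not a loan.

inherited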